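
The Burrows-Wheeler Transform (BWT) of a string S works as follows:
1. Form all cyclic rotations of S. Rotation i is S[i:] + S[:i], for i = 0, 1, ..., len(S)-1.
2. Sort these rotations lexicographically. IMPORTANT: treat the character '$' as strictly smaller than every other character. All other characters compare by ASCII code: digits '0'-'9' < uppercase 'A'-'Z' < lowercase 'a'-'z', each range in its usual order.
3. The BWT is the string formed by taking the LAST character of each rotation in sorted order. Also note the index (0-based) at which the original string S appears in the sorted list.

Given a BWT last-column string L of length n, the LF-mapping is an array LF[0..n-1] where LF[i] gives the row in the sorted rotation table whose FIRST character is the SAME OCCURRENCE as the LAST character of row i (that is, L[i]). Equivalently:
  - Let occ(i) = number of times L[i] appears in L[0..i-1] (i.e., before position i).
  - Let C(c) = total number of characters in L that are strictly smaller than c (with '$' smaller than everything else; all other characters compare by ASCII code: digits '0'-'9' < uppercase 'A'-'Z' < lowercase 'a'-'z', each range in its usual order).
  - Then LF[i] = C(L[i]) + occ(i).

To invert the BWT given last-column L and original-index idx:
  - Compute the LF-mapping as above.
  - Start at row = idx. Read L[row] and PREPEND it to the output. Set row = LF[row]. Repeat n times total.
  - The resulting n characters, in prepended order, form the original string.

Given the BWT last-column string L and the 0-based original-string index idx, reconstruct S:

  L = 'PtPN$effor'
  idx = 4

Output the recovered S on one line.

Answer: effortNPP$

Derivation:
LF mapping: 2 9 3 1 0 4 5 6 7 8
Walk LF starting at row 4, prepending L[row]:
  step 1: row=4, L[4]='$', prepend. Next row=LF[4]=0
  step 2: row=0, L[0]='P', prepend. Next row=LF[0]=2
  step 3: row=2, L[2]='P', prepend. Next row=LF[2]=3
  step 4: row=3, L[3]='N', prepend. Next row=LF[3]=1
  step 5: row=1, L[1]='t', prepend. Next row=LF[1]=9
  step 6: row=9, L[9]='r', prepend. Next row=LF[9]=8
  step 7: row=8, L[8]='o', prepend. Next row=LF[8]=7
  step 8: row=7, L[7]='f', prepend. Next row=LF[7]=6
  step 9: row=6, L[6]='f', prepend. Next row=LF[6]=5
  step 10: row=5, L[5]='e', prepend. Next row=LF[5]=4
Reversed output: effortNPP$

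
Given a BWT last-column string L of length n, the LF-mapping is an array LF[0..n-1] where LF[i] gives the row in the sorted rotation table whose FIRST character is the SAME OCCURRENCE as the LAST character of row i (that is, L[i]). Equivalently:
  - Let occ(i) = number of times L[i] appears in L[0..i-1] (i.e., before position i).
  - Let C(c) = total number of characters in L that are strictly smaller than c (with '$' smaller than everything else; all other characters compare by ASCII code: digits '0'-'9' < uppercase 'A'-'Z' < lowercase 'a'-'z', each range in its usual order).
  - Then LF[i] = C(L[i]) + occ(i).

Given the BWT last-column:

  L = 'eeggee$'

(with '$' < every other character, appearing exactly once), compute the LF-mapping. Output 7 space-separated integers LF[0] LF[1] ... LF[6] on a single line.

Answer: 1 2 5 6 3 4 0

Derivation:
Char counts: '$':1, 'e':4, 'g':2
C (first-col start): C('$')=0, C('e')=1, C('g')=5
L[0]='e': occ=0, LF[0]=C('e')+0=1+0=1
L[1]='e': occ=1, LF[1]=C('e')+1=1+1=2
L[2]='g': occ=0, LF[2]=C('g')+0=5+0=5
L[3]='g': occ=1, LF[3]=C('g')+1=5+1=6
L[4]='e': occ=2, LF[4]=C('e')+2=1+2=3
L[5]='e': occ=3, LF[5]=C('e')+3=1+3=4
L[6]='$': occ=0, LF[6]=C('$')+0=0+0=0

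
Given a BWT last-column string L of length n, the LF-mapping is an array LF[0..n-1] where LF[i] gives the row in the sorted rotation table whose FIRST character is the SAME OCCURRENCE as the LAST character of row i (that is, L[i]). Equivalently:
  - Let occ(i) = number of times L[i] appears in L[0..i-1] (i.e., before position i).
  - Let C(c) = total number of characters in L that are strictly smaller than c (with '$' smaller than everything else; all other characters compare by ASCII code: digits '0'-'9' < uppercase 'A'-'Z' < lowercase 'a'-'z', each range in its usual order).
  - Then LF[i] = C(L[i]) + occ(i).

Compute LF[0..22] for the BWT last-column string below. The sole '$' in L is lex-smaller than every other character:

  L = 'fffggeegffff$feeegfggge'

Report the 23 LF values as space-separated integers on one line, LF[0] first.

Answer: 7 8 9 16 17 1 2 18 10 11 12 13 0 14 3 4 5 19 15 20 21 22 6

Derivation:
Char counts: '$':1, 'e':6, 'f':9, 'g':7
C (first-col start): C('$')=0, C('e')=1, C('f')=7, C('g')=16
L[0]='f': occ=0, LF[0]=C('f')+0=7+0=7
L[1]='f': occ=1, LF[1]=C('f')+1=7+1=8
L[2]='f': occ=2, LF[2]=C('f')+2=7+2=9
L[3]='g': occ=0, LF[3]=C('g')+0=16+0=16
L[4]='g': occ=1, LF[4]=C('g')+1=16+1=17
L[5]='e': occ=0, LF[5]=C('e')+0=1+0=1
L[6]='e': occ=1, LF[6]=C('e')+1=1+1=2
L[7]='g': occ=2, LF[7]=C('g')+2=16+2=18
L[8]='f': occ=3, LF[8]=C('f')+3=7+3=10
L[9]='f': occ=4, LF[9]=C('f')+4=7+4=11
L[10]='f': occ=5, LF[10]=C('f')+5=7+5=12
L[11]='f': occ=6, LF[11]=C('f')+6=7+6=13
L[12]='$': occ=0, LF[12]=C('$')+0=0+0=0
L[13]='f': occ=7, LF[13]=C('f')+7=7+7=14
L[14]='e': occ=2, LF[14]=C('e')+2=1+2=3
L[15]='e': occ=3, LF[15]=C('e')+3=1+3=4
L[16]='e': occ=4, LF[16]=C('e')+4=1+4=5
L[17]='g': occ=3, LF[17]=C('g')+3=16+3=19
L[18]='f': occ=8, LF[18]=C('f')+8=7+8=15
L[19]='g': occ=4, LF[19]=C('g')+4=16+4=20
L[20]='g': occ=5, LF[20]=C('g')+5=16+5=21
L[21]='g': occ=6, LF[21]=C('g')+6=16+6=22
L[22]='e': occ=5, LF[22]=C('e')+5=1+5=6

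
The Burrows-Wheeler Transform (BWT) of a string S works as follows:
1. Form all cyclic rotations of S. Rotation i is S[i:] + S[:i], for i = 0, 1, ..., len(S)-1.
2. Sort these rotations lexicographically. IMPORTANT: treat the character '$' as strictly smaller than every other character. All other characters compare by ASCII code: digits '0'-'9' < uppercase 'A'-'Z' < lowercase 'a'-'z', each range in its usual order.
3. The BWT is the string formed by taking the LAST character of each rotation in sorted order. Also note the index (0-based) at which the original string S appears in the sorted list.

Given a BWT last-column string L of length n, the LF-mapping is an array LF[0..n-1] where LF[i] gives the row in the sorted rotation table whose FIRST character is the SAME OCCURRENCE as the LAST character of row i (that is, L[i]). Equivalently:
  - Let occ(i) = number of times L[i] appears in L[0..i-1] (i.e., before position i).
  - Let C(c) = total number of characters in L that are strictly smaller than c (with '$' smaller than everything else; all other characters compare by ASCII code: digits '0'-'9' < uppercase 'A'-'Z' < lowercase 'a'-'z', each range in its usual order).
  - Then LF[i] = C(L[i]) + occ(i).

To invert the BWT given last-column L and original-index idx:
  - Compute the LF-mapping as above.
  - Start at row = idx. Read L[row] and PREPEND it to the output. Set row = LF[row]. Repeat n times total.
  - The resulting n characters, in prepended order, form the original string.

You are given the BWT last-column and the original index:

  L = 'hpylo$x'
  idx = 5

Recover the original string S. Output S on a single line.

Answer: xyloph$

Derivation:
LF mapping: 1 4 6 2 3 0 5
Walk LF starting at row 5, prepending L[row]:
  step 1: row=5, L[5]='$', prepend. Next row=LF[5]=0
  step 2: row=0, L[0]='h', prepend. Next row=LF[0]=1
  step 3: row=1, L[1]='p', prepend. Next row=LF[1]=4
  step 4: row=4, L[4]='o', prepend. Next row=LF[4]=3
  step 5: row=3, L[3]='l', prepend. Next row=LF[3]=2
  step 6: row=2, L[2]='y', prepend. Next row=LF[2]=6
  step 7: row=6, L[6]='x', prepend. Next row=LF[6]=5
Reversed output: xyloph$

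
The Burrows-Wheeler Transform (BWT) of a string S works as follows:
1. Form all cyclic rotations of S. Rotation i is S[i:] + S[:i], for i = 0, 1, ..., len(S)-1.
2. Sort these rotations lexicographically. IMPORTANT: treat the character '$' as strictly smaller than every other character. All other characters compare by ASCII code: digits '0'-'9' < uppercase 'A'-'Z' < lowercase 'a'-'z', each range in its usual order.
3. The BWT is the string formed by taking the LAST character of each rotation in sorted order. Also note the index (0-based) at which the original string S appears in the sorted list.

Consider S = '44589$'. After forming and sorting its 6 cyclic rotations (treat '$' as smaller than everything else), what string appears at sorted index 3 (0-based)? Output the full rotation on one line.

Answer: 589$44

Derivation:
All 6 rotations (rotation i = S[i:]+S[:i]):
  rot[0] = 44589$
  rot[1] = 4589$4
  rot[2] = 589$44
  rot[3] = 89$445
  rot[4] = 9$4458
  rot[5] = $44589
Sorted (with $ < everything):
  sorted[0] = $44589
  sorted[1] = 44589$
  sorted[2] = 4589$4
  sorted[3] = 589$44
  sorted[4] = 89$445
  sorted[5] = 9$4458
sorted[3] = 589$44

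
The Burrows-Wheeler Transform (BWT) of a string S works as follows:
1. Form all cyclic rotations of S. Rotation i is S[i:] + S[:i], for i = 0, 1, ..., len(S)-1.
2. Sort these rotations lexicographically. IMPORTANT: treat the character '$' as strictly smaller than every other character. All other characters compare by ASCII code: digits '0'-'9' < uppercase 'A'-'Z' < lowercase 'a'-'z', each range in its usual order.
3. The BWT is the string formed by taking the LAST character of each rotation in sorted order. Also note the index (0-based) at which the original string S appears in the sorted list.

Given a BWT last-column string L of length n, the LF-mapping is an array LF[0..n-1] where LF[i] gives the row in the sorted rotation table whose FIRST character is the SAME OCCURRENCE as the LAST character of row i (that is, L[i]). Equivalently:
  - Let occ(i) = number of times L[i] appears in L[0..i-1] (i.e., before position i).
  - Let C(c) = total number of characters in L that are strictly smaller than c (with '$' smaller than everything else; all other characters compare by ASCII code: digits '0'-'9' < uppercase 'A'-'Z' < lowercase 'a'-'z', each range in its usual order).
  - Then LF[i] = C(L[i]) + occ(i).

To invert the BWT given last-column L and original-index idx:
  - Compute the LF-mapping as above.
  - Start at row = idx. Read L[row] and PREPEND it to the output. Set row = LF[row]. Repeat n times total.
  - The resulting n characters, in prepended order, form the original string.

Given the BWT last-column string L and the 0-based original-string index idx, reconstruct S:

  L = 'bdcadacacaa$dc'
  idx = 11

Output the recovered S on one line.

Answer: daacaacddaccb$

Derivation:
LF mapping: 6 11 7 1 12 2 8 3 9 4 5 0 13 10
Walk LF starting at row 11, prepending L[row]:
  step 1: row=11, L[11]='$', prepend. Next row=LF[11]=0
  step 2: row=0, L[0]='b', prepend. Next row=LF[0]=6
  step 3: row=6, L[6]='c', prepend. Next row=LF[6]=8
  step 4: row=8, L[8]='c', prepend. Next row=LF[8]=9
  step 5: row=9, L[9]='a', prepend. Next row=LF[9]=4
  step 6: row=4, L[4]='d', prepend. Next row=LF[4]=12
  step 7: row=12, L[12]='d', prepend. Next row=LF[12]=13
  step 8: row=13, L[13]='c', prepend. Next row=LF[13]=10
  step 9: row=10, L[10]='a', prepend. Next row=LF[10]=5
  step 10: row=5, L[5]='a', prepend. Next row=LF[5]=2
  step 11: row=2, L[2]='c', prepend. Next row=LF[2]=7
  step 12: row=7, L[7]='a', prepend. Next row=LF[7]=3
  step 13: row=3, L[3]='a', prepend. Next row=LF[3]=1
  step 14: row=1, L[1]='d', prepend. Next row=LF[1]=11
Reversed output: daacaacddaccb$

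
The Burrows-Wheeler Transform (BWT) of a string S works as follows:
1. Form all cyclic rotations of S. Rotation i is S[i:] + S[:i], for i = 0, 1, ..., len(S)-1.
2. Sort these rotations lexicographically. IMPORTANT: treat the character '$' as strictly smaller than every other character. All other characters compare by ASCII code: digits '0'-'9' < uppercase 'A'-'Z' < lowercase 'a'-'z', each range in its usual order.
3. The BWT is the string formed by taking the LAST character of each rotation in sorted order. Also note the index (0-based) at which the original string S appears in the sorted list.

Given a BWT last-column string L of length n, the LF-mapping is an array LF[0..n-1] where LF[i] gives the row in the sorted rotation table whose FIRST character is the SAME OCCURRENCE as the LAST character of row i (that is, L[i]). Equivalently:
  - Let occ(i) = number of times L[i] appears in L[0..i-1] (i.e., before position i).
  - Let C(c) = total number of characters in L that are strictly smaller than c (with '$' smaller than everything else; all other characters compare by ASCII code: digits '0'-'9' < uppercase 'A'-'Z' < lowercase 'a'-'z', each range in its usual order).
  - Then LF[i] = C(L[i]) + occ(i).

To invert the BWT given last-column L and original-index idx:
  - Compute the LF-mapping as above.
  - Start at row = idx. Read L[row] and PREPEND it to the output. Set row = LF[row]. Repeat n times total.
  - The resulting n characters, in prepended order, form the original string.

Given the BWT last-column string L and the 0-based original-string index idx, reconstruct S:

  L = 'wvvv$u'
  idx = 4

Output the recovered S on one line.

Answer: vvvuw$

Derivation:
LF mapping: 5 2 3 4 0 1
Walk LF starting at row 4, prepending L[row]:
  step 1: row=4, L[4]='$', prepend. Next row=LF[4]=0
  step 2: row=0, L[0]='w', prepend. Next row=LF[0]=5
  step 3: row=5, L[5]='u', prepend. Next row=LF[5]=1
  step 4: row=1, L[1]='v', prepend. Next row=LF[1]=2
  step 5: row=2, L[2]='v', prepend. Next row=LF[2]=3
  step 6: row=3, L[3]='v', prepend. Next row=LF[3]=4
Reversed output: vvvuw$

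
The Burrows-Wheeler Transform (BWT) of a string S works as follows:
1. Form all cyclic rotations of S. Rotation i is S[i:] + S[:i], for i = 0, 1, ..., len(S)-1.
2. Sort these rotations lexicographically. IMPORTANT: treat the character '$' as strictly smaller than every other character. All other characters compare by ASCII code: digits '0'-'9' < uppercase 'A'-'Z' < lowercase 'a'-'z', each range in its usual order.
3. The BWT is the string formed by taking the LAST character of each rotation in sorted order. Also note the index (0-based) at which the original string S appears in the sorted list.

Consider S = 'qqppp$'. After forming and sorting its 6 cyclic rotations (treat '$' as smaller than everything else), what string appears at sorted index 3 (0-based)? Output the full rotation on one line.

Answer: ppp$qq

Derivation:
All 6 rotations (rotation i = S[i:]+S[:i]):
  rot[0] = qqppp$
  rot[1] = qppp$q
  rot[2] = ppp$qq
  rot[3] = pp$qqp
  rot[4] = p$qqpp
  rot[5] = $qqppp
Sorted (with $ < everything):
  sorted[0] = $qqppp
  sorted[1] = p$qqpp
  sorted[2] = pp$qqp
  sorted[3] = ppp$qq
  sorted[4] = qppp$q
  sorted[5] = qqppp$
sorted[3] = ppp$qq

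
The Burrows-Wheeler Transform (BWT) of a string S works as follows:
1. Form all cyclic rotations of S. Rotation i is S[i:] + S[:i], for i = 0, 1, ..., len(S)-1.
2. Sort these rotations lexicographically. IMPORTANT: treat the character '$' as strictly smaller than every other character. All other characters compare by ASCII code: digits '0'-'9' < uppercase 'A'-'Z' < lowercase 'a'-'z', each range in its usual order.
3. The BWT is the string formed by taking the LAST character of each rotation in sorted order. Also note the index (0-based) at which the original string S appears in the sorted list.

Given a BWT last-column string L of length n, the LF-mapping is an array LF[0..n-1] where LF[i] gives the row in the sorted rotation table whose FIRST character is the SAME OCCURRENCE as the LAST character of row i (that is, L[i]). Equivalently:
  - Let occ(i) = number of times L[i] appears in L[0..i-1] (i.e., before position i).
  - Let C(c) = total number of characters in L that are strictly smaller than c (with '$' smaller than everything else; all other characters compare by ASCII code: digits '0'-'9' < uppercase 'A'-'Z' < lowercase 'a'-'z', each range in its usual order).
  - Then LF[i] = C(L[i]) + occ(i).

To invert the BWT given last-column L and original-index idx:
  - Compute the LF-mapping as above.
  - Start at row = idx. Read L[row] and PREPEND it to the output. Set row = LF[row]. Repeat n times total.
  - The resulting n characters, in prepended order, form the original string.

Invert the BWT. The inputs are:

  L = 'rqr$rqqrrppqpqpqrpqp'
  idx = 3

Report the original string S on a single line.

Answer: pqrpqqqrqprqpqprrpr$

Derivation:
LF mapping: 14 7 15 0 16 8 9 17 18 1 2 10 3 11 4 12 19 5 13 6
Walk LF starting at row 3, prepending L[row]:
  step 1: row=3, L[3]='$', prepend. Next row=LF[3]=0
  step 2: row=0, L[0]='r', prepend. Next row=LF[0]=14
  step 3: row=14, L[14]='p', prepend. Next row=LF[14]=4
  step 4: row=4, L[4]='r', prepend. Next row=LF[4]=16
  step 5: row=16, L[16]='r', prepend. Next row=LF[16]=19
  step 6: row=19, L[19]='p', prepend. Next row=LF[19]=6
  step 7: row=6, L[6]='q', prepend. Next row=LF[6]=9
  step 8: row=9, L[9]='p', prepend. Next row=LF[9]=1
  step 9: row=1, L[1]='q', prepend. Next row=LF[1]=7
  step 10: row=7, L[7]='r', prepend. Next row=LF[7]=17
  step 11: row=17, L[17]='p', prepend. Next row=LF[17]=5
  step 12: row=5, L[5]='q', prepend. Next row=LF[5]=8
  step 13: row=8, L[8]='r', prepend. Next row=LF[8]=18
  step 14: row=18, L[18]='q', prepend. Next row=LF[18]=13
  step 15: row=13, L[13]='q', prepend. Next row=LF[13]=11
  step 16: row=11, L[11]='q', prepend. Next row=LF[11]=10
  step 17: row=10, L[10]='p', prepend. Next row=LF[10]=2
  step 18: row=2, L[2]='r', prepend. Next row=LF[2]=15
  step 19: row=15, L[15]='q', prepend. Next row=LF[15]=12
  step 20: row=12, L[12]='p', prepend. Next row=LF[12]=3
Reversed output: pqrpqqqrqprqpqprrpr$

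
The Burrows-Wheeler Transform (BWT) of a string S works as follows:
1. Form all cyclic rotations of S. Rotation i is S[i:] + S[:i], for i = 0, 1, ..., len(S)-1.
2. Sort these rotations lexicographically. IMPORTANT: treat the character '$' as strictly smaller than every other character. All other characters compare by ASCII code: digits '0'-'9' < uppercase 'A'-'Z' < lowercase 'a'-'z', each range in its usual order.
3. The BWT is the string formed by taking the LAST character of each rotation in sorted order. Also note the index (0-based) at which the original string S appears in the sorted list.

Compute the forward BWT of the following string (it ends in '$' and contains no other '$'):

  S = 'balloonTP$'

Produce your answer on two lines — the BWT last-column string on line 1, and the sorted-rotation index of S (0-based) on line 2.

Answer: PTnb$alool
4

Derivation:
All 10 rotations (rotation i = S[i:]+S[:i]):
  rot[0] = balloonTP$
  rot[1] = alloonTP$b
  rot[2] = lloonTP$ba
  rot[3] = loonTP$bal
  rot[4] = oonTP$ball
  rot[5] = onTP$ballo
  rot[6] = nTP$balloo
  rot[7] = TP$balloon
  rot[8] = P$balloonT
  rot[9] = $balloonTP
Sorted (with $ < everything):
  sorted[0] = $balloonTP  (last char: 'P')
  sorted[1] = P$balloonT  (last char: 'T')
  sorted[2] = TP$balloon  (last char: 'n')
  sorted[3] = alloonTP$b  (last char: 'b')
  sorted[4] = balloonTP$  (last char: '$')
  sorted[5] = lloonTP$ba  (last char: 'a')
  sorted[6] = loonTP$bal  (last char: 'l')
  sorted[7] = nTP$balloo  (last char: 'o')
  sorted[8] = onTP$ballo  (last char: 'o')
  sorted[9] = oonTP$ball  (last char: 'l')
Last column: PTnb$alool
Original string S is at sorted index 4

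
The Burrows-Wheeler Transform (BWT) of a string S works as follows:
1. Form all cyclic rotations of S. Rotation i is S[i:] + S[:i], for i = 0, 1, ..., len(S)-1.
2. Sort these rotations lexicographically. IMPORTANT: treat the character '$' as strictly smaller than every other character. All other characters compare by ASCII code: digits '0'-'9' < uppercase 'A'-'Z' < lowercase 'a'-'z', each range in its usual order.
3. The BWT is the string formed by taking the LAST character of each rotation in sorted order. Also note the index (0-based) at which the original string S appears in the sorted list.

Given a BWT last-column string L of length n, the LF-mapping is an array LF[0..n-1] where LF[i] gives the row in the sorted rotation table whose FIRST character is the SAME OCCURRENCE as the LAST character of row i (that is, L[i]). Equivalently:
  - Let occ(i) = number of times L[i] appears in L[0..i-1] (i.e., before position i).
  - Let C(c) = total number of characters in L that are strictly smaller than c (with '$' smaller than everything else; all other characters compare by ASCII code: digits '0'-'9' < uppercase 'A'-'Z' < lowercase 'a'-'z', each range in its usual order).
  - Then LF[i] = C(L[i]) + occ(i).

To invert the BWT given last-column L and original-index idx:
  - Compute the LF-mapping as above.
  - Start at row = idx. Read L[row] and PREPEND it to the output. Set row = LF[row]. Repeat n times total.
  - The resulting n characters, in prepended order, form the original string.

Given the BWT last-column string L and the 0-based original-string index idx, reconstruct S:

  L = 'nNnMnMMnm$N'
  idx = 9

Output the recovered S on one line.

LF mapping: 7 4 8 1 9 2 3 10 6 0 5
Walk LF starting at row 9, prepending L[row]:
  step 1: row=9, L[9]='$', prepend. Next row=LF[9]=0
  step 2: row=0, L[0]='n', prepend. Next row=LF[0]=7
  step 3: row=7, L[7]='n', prepend. Next row=LF[7]=10
  step 4: row=10, L[10]='N', prepend. Next row=LF[10]=5
  step 5: row=5, L[5]='M', prepend. Next row=LF[5]=2
  step 6: row=2, L[2]='n', prepend. Next row=LF[2]=8
  step 7: row=8, L[8]='m', prepend. Next row=LF[8]=6
  step 8: row=6, L[6]='M', prepend. Next row=LF[6]=3
  step 9: row=3, L[3]='M', prepend. Next row=LF[3]=1
  step 10: row=1, L[1]='N', prepend. Next row=LF[1]=4
  step 11: row=4, L[4]='n', prepend. Next row=LF[4]=9
Reversed output: nNMMmnMNnn$

Answer: nNMMmnMNnn$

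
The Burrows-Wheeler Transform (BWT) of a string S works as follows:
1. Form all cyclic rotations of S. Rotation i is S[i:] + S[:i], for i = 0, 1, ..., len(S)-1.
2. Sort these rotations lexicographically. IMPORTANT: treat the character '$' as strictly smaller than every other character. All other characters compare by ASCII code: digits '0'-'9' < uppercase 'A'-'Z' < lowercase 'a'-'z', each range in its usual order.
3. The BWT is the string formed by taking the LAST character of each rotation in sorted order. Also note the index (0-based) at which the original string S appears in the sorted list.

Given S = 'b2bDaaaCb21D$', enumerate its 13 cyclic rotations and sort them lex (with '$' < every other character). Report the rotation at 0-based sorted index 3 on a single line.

Answer: 2bDaaaCb21D$b

Derivation:
All 13 rotations (rotation i = S[i:]+S[:i]):
  rot[0] = b2bDaaaCb21D$
  rot[1] = 2bDaaaCb21D$b
  rot[2] = bDaaaCb21D$b2
  rot[3] = DaaaCb21D$b2b
  rot[4] = aaaCb21D$b2bD
  rot[5] = aaCb21D$b2bDa
  rot[6] = aCb21D$b2bDaa
  rot[7] = Cb21D$b2bDaaa
  rot[8] = b21D$b2bDaaaC
  rot[9] = 21D$b2bDaaaCb
  rot[10] = 1D$b2bDaaaCb2
  rot[11] = D$b2bDaaaCb21
  rot[12] = $b2bDaaaCb21D
Sorted (with $ < everything):
  sorted[0] = $b2bDaaaCb21D
  sorted[1] = 1D$b2bDaaaCb2
  sorted[2] = 21D$b2bDaaaCb
  sorted[3] = 2bDaaaCb21D$b
  sorted[4] = Cb21D$b2bDaaa
  sorted[5] = D$b2bDaaaCb21
  sorted[6] = DaaaCb21D$b2b
  sorted[7] = aCb21D$b2bDaa
  sorted[8] = aaCb21D$b2bDa
  sorted[9] = aaaCb21D$b2bD
  sorted[10] = b21D$b2bDaaaC
  sorted[11] = b2bDaaaCb21D$
  sorted[12] = bDaaaCb21D$b2
sorted[3] = 2bDaaaCb21D$b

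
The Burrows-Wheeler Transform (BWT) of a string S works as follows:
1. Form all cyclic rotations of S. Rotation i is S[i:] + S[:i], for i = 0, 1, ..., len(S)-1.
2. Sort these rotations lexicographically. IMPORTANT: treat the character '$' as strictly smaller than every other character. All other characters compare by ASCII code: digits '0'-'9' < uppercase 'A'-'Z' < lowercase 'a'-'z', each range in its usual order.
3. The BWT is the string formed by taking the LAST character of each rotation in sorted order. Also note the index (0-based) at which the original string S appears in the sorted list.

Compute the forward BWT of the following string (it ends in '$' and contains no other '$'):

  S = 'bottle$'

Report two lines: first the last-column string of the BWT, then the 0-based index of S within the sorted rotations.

Answer: e$ltbto
1

Derivation:
All 7 rotations (rotation i = S[i:]+S[:i]):
  rot[0] = bottle$
  rot[1] = ottle$b
  rot[2] = ttle$bo
  rot[3] = tle$bot
  rot[4] = le$bott
  rot[5] = e$bottl
  rot[6] = $bottle
Sorted (with $ < everything):
  sorted[0] = $bottle  (last char: 'e')
  sorted[1] = bottle$  (last char: '$')
  sorted[2] = e$bottl  (last char: 'l')
  sorted[3] = le$bott  (last char: 't')
  sorted[4] = ottle$b  (last char: 'b')
  sorted[5] = tle$bot  (last char: 't')
  sorted[6] = ttle$bo  (last char: 'o')
Last column: e$ltbto
Original string S is at sorted index 1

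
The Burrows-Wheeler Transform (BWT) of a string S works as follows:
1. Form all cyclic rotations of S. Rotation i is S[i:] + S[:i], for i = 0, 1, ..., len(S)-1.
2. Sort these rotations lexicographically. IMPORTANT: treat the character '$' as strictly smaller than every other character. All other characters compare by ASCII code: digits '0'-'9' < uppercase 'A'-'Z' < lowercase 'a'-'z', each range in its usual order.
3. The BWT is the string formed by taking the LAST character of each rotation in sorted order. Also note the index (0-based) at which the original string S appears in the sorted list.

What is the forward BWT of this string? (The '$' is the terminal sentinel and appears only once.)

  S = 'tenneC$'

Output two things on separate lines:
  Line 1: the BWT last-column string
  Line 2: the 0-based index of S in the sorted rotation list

All 7 rotations (rotation i = S[i:]+S[:i]):
  rot[0] = tenneC$
  rot[1] = enneC$t
  rot[2] = nneC$te
  rot[3] = neC$ten
  rot[4] = eC$tenn
  rot[5] = C$tenne
  rot[6] = $tenneC
Sorted (with $ < everything):
  sorted[0] = $tenneC  (last char: 'C')
  sorted[1] = C$tenne  (last char: 'e')
  sorted[2] = eC$tenn  (last char: 'n')
  sorted[3] = enneC$t  (last char: 't')
  sorted[4] = neC$ten  (last char: 'n')
  sorted[5] = nneC$te  (last char: 'e')
  sorted[6] = tenneC$  (last char: '$')
Last column: Centne$
Original string S is at sorted index 6

Answer: Centne$
6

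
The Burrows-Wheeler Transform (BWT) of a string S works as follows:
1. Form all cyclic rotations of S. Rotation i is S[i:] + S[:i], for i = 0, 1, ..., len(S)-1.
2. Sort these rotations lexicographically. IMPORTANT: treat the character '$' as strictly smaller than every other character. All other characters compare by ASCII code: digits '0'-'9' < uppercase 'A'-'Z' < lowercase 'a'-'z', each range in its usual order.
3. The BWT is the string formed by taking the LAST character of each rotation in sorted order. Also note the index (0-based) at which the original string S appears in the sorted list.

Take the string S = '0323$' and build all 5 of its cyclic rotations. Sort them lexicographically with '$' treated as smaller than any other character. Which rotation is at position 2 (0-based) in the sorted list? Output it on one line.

All 5 rotations (rotation i = S[i:]+S[:i]):
  rot[0] = 0323$
  rot[1] = 323$0
  rot[2] = 23$03
  rot[3] = 3$032
  rot[4] = $0323
Sorted (with $ < everything):
  sorted[0] = $0323
  sorted[1] = 0323$
  sorted[2] = 23$03
  sorted[3] = 3$032
  sorted[4] = 323$0
sorted[2] = 23$03

Answer: 23$03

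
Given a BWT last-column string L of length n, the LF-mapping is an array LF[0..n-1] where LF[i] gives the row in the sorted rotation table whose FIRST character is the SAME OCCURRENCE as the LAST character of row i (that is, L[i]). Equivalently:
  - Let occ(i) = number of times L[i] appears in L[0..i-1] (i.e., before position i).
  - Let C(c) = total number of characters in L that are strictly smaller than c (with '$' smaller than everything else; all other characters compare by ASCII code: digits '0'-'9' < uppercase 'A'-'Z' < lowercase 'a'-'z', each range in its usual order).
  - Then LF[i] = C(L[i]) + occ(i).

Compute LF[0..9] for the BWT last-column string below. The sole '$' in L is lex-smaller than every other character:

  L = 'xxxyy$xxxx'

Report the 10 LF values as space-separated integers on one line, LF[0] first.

Answer: 1 2 3 8 9 0 4 5 6 7

Derivation:
Char counts: '$':1, 'x':7, 'y':2
C (first-col start): C('$')=0, C('x')=1, C('y')=8
L[0]='x': occ=0, LF[0]=C('x')+0=1+0=1
L[1]='x': occ=1, LF[1]=C('x')+1=1+1=2
L[2]='x': occ=2, LF[2]=C('x')+2=1+2=3
L[3]='y': occ=0, LF[3]=C('y')+0=8+0=8
L[4]='y': occ=1, LF[4]=C('y')+1=8+1=9
L[5]='$': occ=0, LF[5]=C('$')+0=0+0=0
L[6]='x': occ=3, LF[6]=C('x')+3=1+3=4
L[7]='x': occ=4, LF[7]=C('x')+4=1+4=5
L[8]='x': occ=5, LF[8]=C('x')+5=1+5=6
L[9]='x': occ=6, LF[9]=C('x')+6=1+6=7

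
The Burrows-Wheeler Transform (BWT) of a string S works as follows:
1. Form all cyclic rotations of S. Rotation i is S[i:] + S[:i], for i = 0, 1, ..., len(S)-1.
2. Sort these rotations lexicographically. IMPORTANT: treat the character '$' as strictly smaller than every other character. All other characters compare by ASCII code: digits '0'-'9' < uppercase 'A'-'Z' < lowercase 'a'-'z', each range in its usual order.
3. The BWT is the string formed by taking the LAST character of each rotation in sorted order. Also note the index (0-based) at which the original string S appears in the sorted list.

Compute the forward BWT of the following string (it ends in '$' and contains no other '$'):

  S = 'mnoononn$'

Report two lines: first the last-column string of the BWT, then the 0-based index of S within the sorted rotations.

All 9 rotations (rotation i = S[i:]+S[:i]):
  rot[0] = mnoononn$
  rot[1] = noononn$m
  rot[2] = oononn$mn
  rot[3] = ononn$mno
  rot[4] = nonn$mnoo
  rot[5] = onn$mnoon
  rot[6] = nn$mnoono
  rot[7] = n$mnoonon
  rot[8] = $mnoononn
Sorted (with $ < everything):
  sorted[0] = $mnoononn  (last char: 'n')
  sorted[1] = mnoononn$  (last char: '$')
  sorted[2] = n$mnoonon  (last char: 'n')
  sorted[3] = nn$mnoono  (last char: 'o')
  sorted[4] = nonn$mnoo  (last char: 'o')
  sorted[5] = noononn$m  (last char: 'm')
  sorted[6] = onn$mnoon  (last char: 'n')
  sorted[7] = ononn$mno  (last char: 'o')
  sorted[8] = oononn$mn  (last char: 'n')
Last column: n$noomnon
Original string S is at sorted index 1

Answer: n$noomnon
1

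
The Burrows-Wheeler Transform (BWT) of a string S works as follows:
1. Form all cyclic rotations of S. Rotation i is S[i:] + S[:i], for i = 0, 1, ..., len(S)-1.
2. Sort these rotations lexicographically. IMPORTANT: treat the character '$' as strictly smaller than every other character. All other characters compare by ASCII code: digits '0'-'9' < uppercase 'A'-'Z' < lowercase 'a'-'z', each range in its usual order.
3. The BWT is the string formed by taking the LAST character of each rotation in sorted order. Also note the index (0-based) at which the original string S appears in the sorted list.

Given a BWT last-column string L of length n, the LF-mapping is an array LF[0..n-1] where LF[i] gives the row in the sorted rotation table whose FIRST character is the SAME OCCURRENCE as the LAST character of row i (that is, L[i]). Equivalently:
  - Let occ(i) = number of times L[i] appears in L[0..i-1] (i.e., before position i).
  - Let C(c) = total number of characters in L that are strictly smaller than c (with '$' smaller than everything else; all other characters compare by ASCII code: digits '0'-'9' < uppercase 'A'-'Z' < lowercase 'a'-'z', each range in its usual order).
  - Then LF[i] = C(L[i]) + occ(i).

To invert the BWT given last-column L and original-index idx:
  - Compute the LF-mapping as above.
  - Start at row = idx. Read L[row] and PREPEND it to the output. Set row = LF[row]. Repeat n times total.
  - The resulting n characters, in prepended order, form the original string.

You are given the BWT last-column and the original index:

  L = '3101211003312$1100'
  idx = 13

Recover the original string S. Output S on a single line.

Answer: 20311001010311213$

Derivation:
LF mapping: 15 6 1 7 13 8 9 2 3 16 17 10 14 0 11 12 4 5
Walk LF starting at row 13, prepending L[row]:
  step 1: row=13, L[13]='$', prepend. Next row=LF[13]=0
  step 2: row=0, L[0]='3', prepend. Next row=LF[0]=15
  step 3: row=15, L[15]='1', prepend. Next row=LF[15]=12
  step 4: row=12, L[12]='2', prepend. Next row=LF[12]=14
  step 5: row=14, L[14]='1', prepend. Next row=LF[14]=11
  step 6: row=11, L[11]='1', prepend. Next row=LF[11]=10
  step 7: row=10, L[10]='3', prepend. Next row=LF[10]=17
  step 8: row=17, L[17]='0', prepend. Next row=LF[17]=5
  step 9: row=5, L[5]='1', prepend. Next row=LF[5]=8
  step 10: row=8, L[8]='0', prepend. Next row=LF[8]=3
  step 11: row=3, L[3]='1', prepend. Next row=LF[3]=7
  step 12: row=7, L[7]='0', prepend. Next row=LF[7]=2
  step 13: row=2, L[2]='0', prepend. Next row=LF[2]=1
  step 14: row=1, L[1]='1', prepend. Next row=LF[1]=6
  step 15: row=6, L[6]='1', prepend. Next row=LF[6]=9
  step 16: row=9, L[9]='3', prepend. Next row=LF[9]=16
  step 17: row=16, L[16]='0', prepend. Next row=LF[16]=4
  step 18: row=4, L[4]='2', prepend. Next row=LF[4]=13
Reversed output: 20311001010311213$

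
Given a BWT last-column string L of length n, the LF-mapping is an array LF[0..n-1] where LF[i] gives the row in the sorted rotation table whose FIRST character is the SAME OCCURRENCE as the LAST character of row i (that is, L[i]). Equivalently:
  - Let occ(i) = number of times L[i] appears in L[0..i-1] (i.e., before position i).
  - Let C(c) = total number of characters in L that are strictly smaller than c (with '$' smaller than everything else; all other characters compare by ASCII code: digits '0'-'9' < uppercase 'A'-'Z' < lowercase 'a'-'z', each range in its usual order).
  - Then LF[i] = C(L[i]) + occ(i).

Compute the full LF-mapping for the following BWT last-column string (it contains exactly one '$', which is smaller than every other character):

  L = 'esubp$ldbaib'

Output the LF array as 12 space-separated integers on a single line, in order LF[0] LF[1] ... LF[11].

Answer: 6 10 11 2 9 0 8 5 3 1 7 4

Derivation:
Char counts: '$':1, 'a':1, 'b':3, 'd':1, 'e':1, 'i':1, 'l':1, 'p':1, 's':1, 'u':1
C (first-col start): C('$')=0, C('a')=1, C('b')=2, C('d')=5, C('e')=6, C('i')=7, C('l')=8, C('p')=9, C('s')=10, C('u')=11
L[0]='e': occ=0, LF[0]=C('e')+0=6+0=6
L[1]='s': occ=0, LF[1]=C('s')+0=10+0=10
L[2]='u': occ=0, LF[2]=C('u')+0=11+0=11
L[3]='b': occ=0, LF[3]=C('b')+0=2+0=2
L[4]='p': occ=0, LF[4]=C('p')+0=9+0=9
L[5]='$': occ=0, LF[5]=C('$')+0=0+0=0
L[6]='l': occ=0, LF[6]=C('l')+0=8+0=8
L[7]='d': occ=0, LF[7]=C('d')+0=5+0=5
L[8]='b': occ=1, LF[8]=C('b')+1=2+1=3
L[9]='a': occ=0, LF[9]=C('a')+0=1+0=1
L[10]='i': occ=0, LF[10]=C('i')+0=7+0=7
L[11]='b': occ=2, LF[11]=C('b')+2=2+2=4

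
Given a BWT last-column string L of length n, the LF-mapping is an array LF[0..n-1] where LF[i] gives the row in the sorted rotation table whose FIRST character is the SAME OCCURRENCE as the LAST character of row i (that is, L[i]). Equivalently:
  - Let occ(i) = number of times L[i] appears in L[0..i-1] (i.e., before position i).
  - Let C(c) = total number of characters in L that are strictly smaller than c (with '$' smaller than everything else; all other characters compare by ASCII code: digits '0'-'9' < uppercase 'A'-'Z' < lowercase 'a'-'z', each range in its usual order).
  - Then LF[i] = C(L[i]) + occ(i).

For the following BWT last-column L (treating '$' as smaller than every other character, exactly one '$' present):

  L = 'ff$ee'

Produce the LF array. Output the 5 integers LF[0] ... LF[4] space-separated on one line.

Answer: 3 4 0 1 2

Derivation:
Char counts: '$':1, 'e':2, 'f':2
C (first-col start): C('$')=0, C('e')=1, C('f')=3
L[0]='f': occ=0, LF[0]=C('f')+0=3+0=3
L[1]='f': occ=1, LF[1]=C('f')+1=3+1=4
L[2]='$': occ=0, LF[2]=C('$')+0=0+0=0
L[3]='e': occ=0, LF[3]=C('e')+0=1+0=1
L[4]='e': occ=1, LF[4]=C('e')+1=1+1=2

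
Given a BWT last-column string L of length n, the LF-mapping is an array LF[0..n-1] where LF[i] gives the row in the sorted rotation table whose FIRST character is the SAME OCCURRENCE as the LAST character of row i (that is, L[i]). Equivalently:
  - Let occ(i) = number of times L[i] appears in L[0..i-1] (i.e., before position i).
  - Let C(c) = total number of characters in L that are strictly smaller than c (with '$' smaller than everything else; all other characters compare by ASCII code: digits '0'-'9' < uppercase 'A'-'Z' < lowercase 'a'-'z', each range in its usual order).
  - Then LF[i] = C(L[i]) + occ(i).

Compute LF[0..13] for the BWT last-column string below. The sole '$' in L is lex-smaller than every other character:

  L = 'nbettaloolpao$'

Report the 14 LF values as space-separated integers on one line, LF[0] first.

Answer: 7 3 4 12 13 1 5 8 9 6 11 2 10 0

Derivation:
Char counts: '$':1, 'a':2, 'b':1, 'e':1, 'l':2, 'n':1, 'o':3, 'p':1, 't':2
C (first-col start): C('$')=0, C('a')=1, C('b')=3, C('e')=4, C('l')=5, C('n')=7, C('o')=8, C('p')=11, C('t')=12
L[0]='n': occ=0, LF[0]=C('n')+0=7+0=7
L[1]='b': occ=0, LF[1]=C('b')+0=3+0=3
L[2]='e': occ=0, LF[2]=C('e')+0=4+0=4
L[3]='t': occ=0, LF[3]=C('t')+0=12+0=12
L[4]='t': occ=1, LF[4]=C('t')+1=12+1=13
L[5]='a': occ=0, LF[5]=C('a')+0=1+0=1
L[6]='l': occ=0, LF[6]=C('l')+0=5+0=5
L[7]='o': occ=0, LF[7]=C('o')+0=8+0=8
L[8]='o': occ=1, LF[8]=C('o')+1=8+1=9
L[9]='l': occ=1, LF[9]=C('l')+1=5+1=6
L[10]='p': occ=0, LF[10]=C('p')+0=11+0=11
L[11]='a': occ=1, LF[11]=C('a')+1=1+1=2
L[12]='o': occ=2, LF[12]=C('o')+2=8+2=10
L[13]='$': occ=0, LF[13]=C('$')+0=0+0=0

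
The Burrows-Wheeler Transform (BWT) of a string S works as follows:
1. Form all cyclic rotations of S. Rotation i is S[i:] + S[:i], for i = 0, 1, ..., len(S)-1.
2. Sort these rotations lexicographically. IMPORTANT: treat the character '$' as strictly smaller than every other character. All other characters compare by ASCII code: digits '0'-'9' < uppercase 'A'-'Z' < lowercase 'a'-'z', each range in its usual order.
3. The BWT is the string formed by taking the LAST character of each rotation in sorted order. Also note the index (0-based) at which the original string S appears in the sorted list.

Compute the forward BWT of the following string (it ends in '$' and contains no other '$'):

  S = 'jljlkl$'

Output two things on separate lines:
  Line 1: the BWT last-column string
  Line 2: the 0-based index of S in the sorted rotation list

All 7 rotations (rotation i = S[i:]+S[:i]):
  rot[0] = jljlkl$
  rot[1] = ljlkl$j
  rot[2] = jlkl$jl
  rot[3] = lkl$jlj
  rot[4] = kl$jljl
  rot[5] = l$jljlk
  rot[6] = $jljlkl
Sorted (with $ < everything):
  sorted[0] = $jljlkl  (last char: 'l')
  sorted[1] = jljlkl$  (last char: '$')
  sorted[2] = jlkl$jl  (last char: 'l')
  sorted[3] = kl$jljl  (last char: 'l')
  sorted[4] = l$jljlk  (last char: 'k')
  sorted[5] = ljlkl$j  (last char: 'j')
  sorted[6] = lkl$jlj  (last char: 'j')
Last column: l$llkjj
Original string S is at sorted index 1

Answer: l$llkjj
1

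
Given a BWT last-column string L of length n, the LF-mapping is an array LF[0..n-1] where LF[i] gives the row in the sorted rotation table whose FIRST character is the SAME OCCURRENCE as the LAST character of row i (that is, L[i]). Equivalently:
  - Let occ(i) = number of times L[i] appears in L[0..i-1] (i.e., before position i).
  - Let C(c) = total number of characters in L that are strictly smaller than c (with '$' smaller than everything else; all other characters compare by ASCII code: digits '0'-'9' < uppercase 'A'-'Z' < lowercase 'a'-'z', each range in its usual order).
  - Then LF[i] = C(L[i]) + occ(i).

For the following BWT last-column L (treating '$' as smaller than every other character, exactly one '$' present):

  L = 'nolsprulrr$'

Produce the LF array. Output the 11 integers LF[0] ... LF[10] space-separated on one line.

Char counts: '$':1, 'l':2, 'n':1, 'o':1, 'p':1, 'r':3, 's':1, 'u':1
C (first-col start): C('$')=0, C('l')=1, C('n')=3, C('o')=4, C('p')=5, C('r')=6, C('s')=9, C('u')=10
L[0]='n': occ=0, LF[0]=C('n')+0=3+0=3
L[1]='o': occ=0, LF[1]=C('o')+0=4+0=4
L[2]='l': occ=0, LF[2]=C('l')+0=1+0=1
L[3]='s': occ=0, LF[3]=C('s')+0=9+0=9
L[4]='p': occ=0, LF[4]=C('p')+0=5+0=5
L[5]='r': occ=0, LF[5]=C('r')+0=6+0=6
L[6]='u': occ=0, LF[6]=C('u')+0=10+0=10
L[7]='l': occ=1, LF[7]=C('l')+1=1+1=2
L[8]='r': occ=1, LF[8]=C('r')+1=6+1=7
L[9]='r': occ=2, LF[9]=C('r')+2=6+2=8
L[10]='$': occ=0, LF[10]=C('$')+0=0+0=0

Answer: 3 4 1 9 5 6 10 2 7 8 0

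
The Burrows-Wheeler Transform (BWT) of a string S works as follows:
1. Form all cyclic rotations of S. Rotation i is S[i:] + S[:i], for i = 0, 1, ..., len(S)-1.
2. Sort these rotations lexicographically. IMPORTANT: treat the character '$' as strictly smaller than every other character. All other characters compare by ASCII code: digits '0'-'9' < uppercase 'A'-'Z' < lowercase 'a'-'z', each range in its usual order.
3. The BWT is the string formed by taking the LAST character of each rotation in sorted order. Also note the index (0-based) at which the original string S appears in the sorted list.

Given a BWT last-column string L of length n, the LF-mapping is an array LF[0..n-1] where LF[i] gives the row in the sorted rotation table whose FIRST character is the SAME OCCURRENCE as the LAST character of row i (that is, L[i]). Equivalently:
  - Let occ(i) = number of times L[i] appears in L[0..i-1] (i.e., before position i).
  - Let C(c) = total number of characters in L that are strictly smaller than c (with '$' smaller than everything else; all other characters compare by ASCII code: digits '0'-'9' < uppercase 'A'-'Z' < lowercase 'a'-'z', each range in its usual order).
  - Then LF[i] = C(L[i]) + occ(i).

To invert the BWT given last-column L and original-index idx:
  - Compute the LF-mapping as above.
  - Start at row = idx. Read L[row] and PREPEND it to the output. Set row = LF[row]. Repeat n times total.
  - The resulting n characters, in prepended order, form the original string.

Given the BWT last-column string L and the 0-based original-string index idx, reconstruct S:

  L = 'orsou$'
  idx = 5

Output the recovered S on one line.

Answer: usoro$

Derivation:
LF mapping: 1 3 4 2 5 0
Walk LF starting at row 5, prepending L[row]:
  step 1: row=5, L[5]='$', prepend. Next row=LF[5]=0
  step 2: row=0, L[0]='o', prepend. Next row=LF[0]=1
  step 3: row=1, L[1]='r', prepend. Next row=LF[1]=3
  step 4: row=3, L[3]='o', prepend. Next row=LF[3]=2
  step 5: row=2, L[2]='s', prepend. Next row=LF[2]=4
  step 6: row=4, L[4]='u', prepend. Next row=LF[4]=5
Reversed output: usoro$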